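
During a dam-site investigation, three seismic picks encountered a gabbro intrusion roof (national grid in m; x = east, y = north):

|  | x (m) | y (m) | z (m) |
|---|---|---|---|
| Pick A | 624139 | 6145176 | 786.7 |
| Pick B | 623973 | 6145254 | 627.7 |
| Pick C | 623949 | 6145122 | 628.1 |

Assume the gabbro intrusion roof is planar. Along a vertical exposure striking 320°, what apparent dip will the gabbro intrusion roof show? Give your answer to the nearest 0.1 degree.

34.7°

Let the plane be z = a·x + b·y + c.
Pick B−Pick A: −166a + 78b = −159;  Pick C−Pick A: −190a − 54b = −158.6.
Solving gives a = 0.88113, b = −0.16324.
Unit vector along 320° is (sin 320°, cos 320°) = (-0.6428, 0.7660).
Slope in that direction = a·(-0.6428) + b·(0.7660) = −0.69143.
Apparent dip = arctan|0.69143| = 34.7° (true dip is 41.9°, so apparent ≤ true as expected).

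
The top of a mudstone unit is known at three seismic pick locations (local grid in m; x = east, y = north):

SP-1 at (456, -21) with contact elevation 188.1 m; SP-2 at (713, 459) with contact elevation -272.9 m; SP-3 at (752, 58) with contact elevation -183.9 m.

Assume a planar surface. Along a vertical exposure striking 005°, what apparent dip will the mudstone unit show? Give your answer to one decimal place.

Two edge vectors: SP-1→SP-2 = (257, 480, -461), SP-1→SP-3 = (296, 79, -372).
Normal n = (SP-1→SP-2) × (SP-1→SP-3) = (-142141, -40852, -121777).
So ∂z/∂x = −n_x/n_z = −1.16722 and ∂z/∂y = −n_y/n_z = −0.33547.
Unit vector along 005° is (sin 5°, cos 5°) = (0.0872, 0.9962).
Slope in that direction = a·(0.0872) + b·(0.9962) = −0.43592.
Apparent dip = arctan|0.43592| = 23.6° (true dip is 50.5°, so apparent ≤ true as expected).

23.6°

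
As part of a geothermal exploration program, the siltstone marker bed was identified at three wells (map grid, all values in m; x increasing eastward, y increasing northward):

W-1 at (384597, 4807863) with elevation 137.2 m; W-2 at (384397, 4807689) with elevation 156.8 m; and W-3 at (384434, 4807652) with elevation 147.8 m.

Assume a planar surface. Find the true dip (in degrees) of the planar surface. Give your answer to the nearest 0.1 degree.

Two edge vectors: W-1→W-2 = (-200, -174, 19.6), W-1→W-3 = (-163, -211, 10.6).
Normal n = (W-1→W-2) × (W-1→W-3) = (2291.2, -1074.8, 13838).
So ∂z/∂x = −n_x/n_z = −0.16557 and ∂z/∂y = −n_y/n_z = 0.07767.
Gradient magnitude |∇z| = √(a² + b²) = √(0.02741 + 0.00603) = 0.18289.
True dip = arctan(0.18289) = 10.4°, dipping toward ESE (azimuth ≈ 115°).

10.4°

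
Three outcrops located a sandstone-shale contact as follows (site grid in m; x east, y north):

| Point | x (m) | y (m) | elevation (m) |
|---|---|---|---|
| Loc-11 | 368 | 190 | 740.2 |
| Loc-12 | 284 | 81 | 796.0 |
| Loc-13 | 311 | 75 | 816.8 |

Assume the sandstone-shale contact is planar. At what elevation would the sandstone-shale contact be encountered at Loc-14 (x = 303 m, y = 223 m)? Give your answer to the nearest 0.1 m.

Two edge vectors: Loc-11→Loc-12 = (-84, -109, 55.8), Loc-11→Loc-13 = (-57, -115, 76.6).
Normal n = (Loc-11→Loc-12) × (Loc-11→Loc-13) = (-1932.4, 3253.8, 3447).
So ∂z/∂x = −n_x/n_z = 0.56060 and ∂z/∂y = −n_y/n_z = −0.94395.
Intercept c from Loc-11: 740.2 − 206.30 + 179.35 = 713.25.
At (303, 223): z = 169.9 − 210.5 + 713.25 = 672.6 m.

672.6 m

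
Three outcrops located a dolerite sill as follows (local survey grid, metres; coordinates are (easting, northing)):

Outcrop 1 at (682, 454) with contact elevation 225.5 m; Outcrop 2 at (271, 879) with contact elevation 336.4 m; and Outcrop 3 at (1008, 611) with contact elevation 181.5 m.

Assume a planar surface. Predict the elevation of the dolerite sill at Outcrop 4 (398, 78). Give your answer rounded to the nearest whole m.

243 m

Let the plane be z = a·E + b·N + c.
Outcrop 2−Outcrop 1: −411a + 425b = 110.9;  Outcrop 3−Outcrop 1: 326a + 157b = −44.
Solving gives a = −0.17782, b = 0.08898.
Then c = 225.5 − a·682 − b·454 = 306.38.
At (398, 78): z = −70.8 + 6.9 + 306.38 = 242.5 m.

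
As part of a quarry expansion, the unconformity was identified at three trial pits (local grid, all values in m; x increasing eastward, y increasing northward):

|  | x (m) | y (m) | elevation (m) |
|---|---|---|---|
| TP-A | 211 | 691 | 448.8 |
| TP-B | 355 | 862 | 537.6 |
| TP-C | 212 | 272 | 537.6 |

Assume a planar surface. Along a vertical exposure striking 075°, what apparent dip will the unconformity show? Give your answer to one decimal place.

38.0°

Let the plane be z = a·x + b·y + c.
TP-B−TP-A: 144a + 171b = 88.8;  TP-C−TP-A: 1a − 419b = 88.8.
Solving gives a = 0.86588, b = −0.20987.
Unit vector along 075° is (sin 75°, cos 75°) = (0.9659, 0.2588).
Slope in that direction = a·(0.9659) + b·(0.2588) = 0.78206.
Apparent dip = arctan|0.78206| = 38.0° (true dip is 41.7°, so apparent ≤ true as expected).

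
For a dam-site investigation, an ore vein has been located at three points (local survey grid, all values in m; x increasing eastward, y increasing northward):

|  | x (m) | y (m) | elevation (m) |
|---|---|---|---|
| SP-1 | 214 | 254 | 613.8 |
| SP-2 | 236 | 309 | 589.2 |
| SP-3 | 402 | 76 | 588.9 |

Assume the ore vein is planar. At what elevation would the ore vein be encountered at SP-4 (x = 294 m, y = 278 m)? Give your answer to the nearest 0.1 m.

Let the plane be z = a·x + b·y + c.
SP-2−SP-1: 22a + 55b = −24.6;  SP-3−SP-1: 188a − 178b = −24.9.
Solving gives a = −0.40322, b = −0.28598.
Then c = 613.8 − a·214 − b·254 = 772.73.
At (294, 278): z = −118.5 − 79.5 + 772.73 = 574.7 m.

574.7 m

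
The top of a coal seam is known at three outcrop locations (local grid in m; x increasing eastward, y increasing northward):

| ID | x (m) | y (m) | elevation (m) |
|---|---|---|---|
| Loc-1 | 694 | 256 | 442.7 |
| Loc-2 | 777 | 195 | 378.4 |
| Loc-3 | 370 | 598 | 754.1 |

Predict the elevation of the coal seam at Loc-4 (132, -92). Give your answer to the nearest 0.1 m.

Two edge vectors: Loc-1→Loc-2 = (83, -61, -64.3), Loc-1→Loc-3 = (-324, 342, 311.4).
Normal n = (Loc-1→Loc-2) × (Loc-1→Loc-3) = (2995.2, -5013, 8622).
So ∂z/∂x = −n_x/n_z = −0.34739 and ∂z/∂y = −n_y/n_z = 0.58142.
Intercept c from Loc-1: 442.7 + 241.09 − 148.84 = 534.95.
At (132, -92): z = −45.9 − 53.5 + 534.95 = 435.6 m.

435.6 m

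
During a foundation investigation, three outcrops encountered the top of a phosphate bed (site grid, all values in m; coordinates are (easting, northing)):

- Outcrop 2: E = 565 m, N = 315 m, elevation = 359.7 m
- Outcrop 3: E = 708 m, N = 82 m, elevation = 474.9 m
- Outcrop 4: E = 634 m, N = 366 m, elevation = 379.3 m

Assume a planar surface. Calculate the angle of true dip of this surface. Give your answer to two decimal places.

26.48°

Two edge vectors: Outcrop 2→Outcrop 3 = (143, -233, 115.2), Outcrop 2→Outcrop 4 = (69, 51, 19.6).
Normal n = (Outcrop 2→Outcrop 3) × (Outcrop 2→Outcrop 4) = (-10442, 5146, 23370).
So ∂z/∂E = −n_x/n_z = 0.44681 and ∂z/∂N = −n_y/n_z = −0.22020.
Gradient magnitude |∇z| = √(a² + b²) = √(0.19964 + 0.04849) = 0.49812.
True dip = arctan(0.49812) = 26.48°, dipping toward WNW (azimuth ≈ 296°).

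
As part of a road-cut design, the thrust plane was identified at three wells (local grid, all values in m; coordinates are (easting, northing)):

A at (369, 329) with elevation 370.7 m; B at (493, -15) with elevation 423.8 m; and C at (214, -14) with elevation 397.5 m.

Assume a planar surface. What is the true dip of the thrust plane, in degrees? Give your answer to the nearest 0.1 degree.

8.7°

Two edge vectors: A→B = (124, -344, 53.1), A→C = (-155, -343, 26.8).
Normal n = (A→B) × (A→C) = (8994.1, -11553.7, -95852).
So ∂z/∂E = −n_x/n_z = 0.09383 and ∂z/∂N = −n_y/n_z = −0.12054.
Gradient magnitude |∇z| = √(a² + b²) = √(0.00880 + 0.01453) = 0.15275.
True dip = arctan(0.15275) = 8.7°, dipping toward NW (azimuth ≈ 322°).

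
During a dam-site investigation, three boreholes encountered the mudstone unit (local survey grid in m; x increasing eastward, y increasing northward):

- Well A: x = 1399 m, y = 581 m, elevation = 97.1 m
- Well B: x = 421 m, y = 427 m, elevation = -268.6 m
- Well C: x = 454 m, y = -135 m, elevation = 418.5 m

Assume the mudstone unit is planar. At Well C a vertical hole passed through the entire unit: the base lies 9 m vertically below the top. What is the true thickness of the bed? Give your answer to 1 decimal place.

5.4 m

Let the plane be z = a·x + b·y + c.
Well B−Well A: −978a − 154b = −365.7;  Well C−Well A: −945a − 716b = 321.4.
Solving gives a = 0.56125, b = −1.18964.
|∇z| = √(a²+b²) = 1.31539, so dip δ = arctan(1.31539) = 52.76°.
True thickness = vertical thickness × cos δ = 9 × cos 52.76° = 5.4 m.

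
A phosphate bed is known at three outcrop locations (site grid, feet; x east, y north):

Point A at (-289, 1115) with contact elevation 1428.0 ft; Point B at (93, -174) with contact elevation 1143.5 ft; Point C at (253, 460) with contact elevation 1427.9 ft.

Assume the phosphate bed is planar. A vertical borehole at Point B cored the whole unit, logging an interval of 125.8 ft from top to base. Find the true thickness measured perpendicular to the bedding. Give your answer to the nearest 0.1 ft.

Let the plane be z = a·x + b·y + c.
Point B−Point A: 382a − 1289b = −284.5;  Point C−Point A: 542a − 655b = −0.1.
Solving gives a = 0.41527, b = 0.34378.
|∇z| = √(a²+b²) = 0.53910, so dip δ = arctan(0.53910) = 28.33°.
True thickness = vertical thickness × cos δ = 125.8 × cos 28.33° = 110.7 ft.

110.7 ft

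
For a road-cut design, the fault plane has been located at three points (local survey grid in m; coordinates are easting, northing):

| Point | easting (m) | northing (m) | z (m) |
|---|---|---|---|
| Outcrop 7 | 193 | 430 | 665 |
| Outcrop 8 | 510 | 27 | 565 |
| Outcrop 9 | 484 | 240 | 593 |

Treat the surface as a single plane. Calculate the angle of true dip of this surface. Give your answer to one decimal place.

Two edge vectors: Outcrop 7→Outcrop 8 = (317, -403, -100), Outcrop 7→Outcrop 9 = (291, -190, -72).
Normal n = (Outcrop 7→Outcrop 8) × (Outcrop 7→Outcrop 9) = (10016, -6276, 57043).
So ∂z/∂easting = −n_x/n_z = −0.17559 and ∂z/∂northing = −n_y/n_z = 0.11002.
Gradient magnitude |∇z| = √(a² + b²) = √(0.03083 + 0.01210) = 0.20721.
True dip = arctan(0.20721) = 11.7°, dipping toward ESE (azimuth ≈ 122°).

11.7°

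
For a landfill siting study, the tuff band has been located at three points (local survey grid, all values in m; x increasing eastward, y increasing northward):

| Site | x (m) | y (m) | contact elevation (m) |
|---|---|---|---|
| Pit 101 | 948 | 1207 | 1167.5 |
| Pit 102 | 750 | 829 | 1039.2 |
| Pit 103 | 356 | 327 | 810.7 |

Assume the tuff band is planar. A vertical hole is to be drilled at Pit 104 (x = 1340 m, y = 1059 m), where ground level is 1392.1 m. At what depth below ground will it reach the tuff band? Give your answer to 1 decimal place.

66.6 m

Let the plane be z = a·x + b·y + c.
Pit 102−Pit 101: −198a − 378b = −128.3;  Pit 103−Pit 101: −592a − 880b = −356.8.
Solving gives a = 0.443443, b = 0.107138.
Then c = 1167.5 − a·948 − b·1207 = 617.80.
At (1340, 1059): z_contact = 594.21 + 113.46 + 617.80 = 1325.47 m.
Depth below ground = 1392.1 − 1325.47 = 66.6 m.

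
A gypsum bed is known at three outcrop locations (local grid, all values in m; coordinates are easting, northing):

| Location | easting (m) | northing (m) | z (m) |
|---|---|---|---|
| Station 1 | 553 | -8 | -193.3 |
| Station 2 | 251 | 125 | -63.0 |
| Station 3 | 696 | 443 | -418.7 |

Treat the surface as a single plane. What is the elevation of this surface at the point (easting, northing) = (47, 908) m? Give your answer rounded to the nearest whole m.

-196 m

Two edge vectors: Station 1→Station 2 = (-302, 133, 130.3), Station 1→Station 3 = (143, 451, -225.4).
Normal n = (Station 1→Station 2) × (Station 1→Station 3) = (-88743.5, -49437.9, -155221).
So ∂z/∂easting = −n_x/n_z = −0.57172 and ∂z/∂northing = −n_y/n_z = −0.31850.
Intercept c from Station 1: -193.3 + 316.16 − 2.55 = 120.32.
At (47, 908): z = −26.9 − 289.2 + 120.32 = -195.8 m.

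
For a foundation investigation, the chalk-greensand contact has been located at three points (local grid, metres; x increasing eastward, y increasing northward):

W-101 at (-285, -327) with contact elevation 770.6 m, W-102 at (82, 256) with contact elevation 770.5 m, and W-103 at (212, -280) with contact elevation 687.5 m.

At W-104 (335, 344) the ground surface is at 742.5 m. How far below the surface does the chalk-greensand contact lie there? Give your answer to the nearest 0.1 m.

Two edge vectors: W-101→W-102 = (367, 583, -0.1), W-101→W-103 = (497, 47, -83.1).
Normal n = (W-101→W-102) × (W-101→W-103) = (-48442.6, 30448, -272502).
So ∂z/∂x = −n_x/n_z = −0.17777 and ∂z/∂y = −n_y/n_z = 0.11173.
Intercept c from W-101: 770.6 − 50.66 + 36.54 = 756.47.
At (335, 344): z_contact = −59.55 + 38.44 + 756.47 = 735.36 m.
Depth below ground = 742.5 − 735.36 = 7.1 m.

7.1 m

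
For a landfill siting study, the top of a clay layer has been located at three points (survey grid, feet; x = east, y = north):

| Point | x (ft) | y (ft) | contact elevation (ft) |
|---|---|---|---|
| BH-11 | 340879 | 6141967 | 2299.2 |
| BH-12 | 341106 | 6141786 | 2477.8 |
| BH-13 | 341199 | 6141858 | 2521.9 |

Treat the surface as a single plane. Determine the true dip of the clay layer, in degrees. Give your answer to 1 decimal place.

Two edge vectors: BH-11→BH-12 = (227, -181, 178.6), BH-11→BH-13 = (320, -109, 222.7).
Normal n = (BH-11→BH-12) × (BH-11→BH-13) = (-20841.3, 6599.1, 33177).
So ∂z/∂x = −n_x/n_z = 0.62819 and ∂z/∂y = −n_y/n_z = −0.19891.
Gradient magnitude |∇z| = √(a² + b²) = √(0.39462 + 0.03956) = 0.65892.
True dip = arctan(0.65892) = 33.4°, dipping toward WNW (azimuth ≈ 288°).

33.4°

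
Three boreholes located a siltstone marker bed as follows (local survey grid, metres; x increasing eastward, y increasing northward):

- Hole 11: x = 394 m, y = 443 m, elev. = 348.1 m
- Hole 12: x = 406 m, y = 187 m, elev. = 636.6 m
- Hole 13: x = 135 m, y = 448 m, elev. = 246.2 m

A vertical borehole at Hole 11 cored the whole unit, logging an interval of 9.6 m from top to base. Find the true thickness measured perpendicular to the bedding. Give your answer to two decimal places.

6.24 m

Two edge vectors: Hole 11→Hole 12 = (12, -256, 288.5), Hole 11→Hole 13 = (-259, 5, -101.9).
Normal n = (Hole 11→Hole 12) × (Hole 11→Hole 13) = (24643.9, -73498.7, -66244).
So ∂z/∂x = −n_x/n_z = 0.37202 and ∂z/∂y = −n_y/n_z = −1.10951.
|∇z| = √(a²+b²) = 1.17022, so dip δ = arctan(1.17022) = 49.48°.
True thickness = vertical thickness × cos δ = 9.6 × cos 49.48° = 6.24 m.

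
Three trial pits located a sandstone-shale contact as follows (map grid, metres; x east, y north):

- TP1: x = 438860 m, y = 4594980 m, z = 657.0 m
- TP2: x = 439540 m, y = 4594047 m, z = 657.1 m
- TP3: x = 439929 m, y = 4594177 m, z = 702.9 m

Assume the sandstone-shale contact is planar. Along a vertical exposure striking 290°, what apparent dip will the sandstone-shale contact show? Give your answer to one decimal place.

Let the plane be z = a·x + b·y + c.
TP2−TP1: 680a − 933b = 0.1;  TP3−TP1: 1069a − 803b = 45.9.
Solving gives a = 0.09471, b = 0.06892.
Unit vector along 290° is (sin 290°, cos 290°) = (-0.9397, 0.3420).
Slope in that direction = a·(-0.9397) + b·(0.3420) = −0.06542.
Apparent dip = arctan|0.06542| = 3.7° (true dip is 6.7°, so apparent ≤ true as expected).

3.7°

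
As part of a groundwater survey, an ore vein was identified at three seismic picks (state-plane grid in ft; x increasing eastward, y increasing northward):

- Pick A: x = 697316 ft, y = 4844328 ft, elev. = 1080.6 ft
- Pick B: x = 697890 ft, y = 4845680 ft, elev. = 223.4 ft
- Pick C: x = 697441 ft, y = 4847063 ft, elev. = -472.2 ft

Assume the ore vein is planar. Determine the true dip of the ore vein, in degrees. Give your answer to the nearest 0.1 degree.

Two edge vectors: Pick A→Pick B = (574, 1352, -857.2), Pick A→Pick C = (125, 2735, -1552.8).
Normal n = (Pick A→Pick B) × (Pick A→Pick C) = (245056.4, 784157.2, 1400890).
So ∂z/∂x = −n_x/n_z = −0.17493 and ∂z/∂y = −n_y/n_z = −0.55976.
Gradient magnitude |∇z| = √(a² + b²) = √(0.03060 + 0.31333) = 0.58645.
True dip = arctan(0.58645) = 30.4°, dipping toward NNE (azimuth ≈ 017°).

30.4°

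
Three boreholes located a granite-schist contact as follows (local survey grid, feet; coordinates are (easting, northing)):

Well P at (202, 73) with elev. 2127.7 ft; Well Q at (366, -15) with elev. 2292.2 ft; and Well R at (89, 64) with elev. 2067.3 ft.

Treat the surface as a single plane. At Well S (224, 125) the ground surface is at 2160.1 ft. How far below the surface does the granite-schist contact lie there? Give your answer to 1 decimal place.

58.8 ft

Two edge vectors: Well P→Well Q = (164, -88, 164.5), Well P→Well R = (-113, -9, -60.4).
Normal n = (Well P→Well Q) × (Well P→Well R) = (6795.7, -8682.9, -11420).
So ∂z/∂E = −n_x/n_z = 0.59507 and ∂z/∂N = −n_y/n_z = −0.76032.
Intercept c from Well P: 2127.7 − 120.20 + 55.50 = 2063.00.
At (224, 125): z_contact = 133.30 − 95.04 + 2063.00 = 2101.25 ft.
Depth below ground = 2160.1 − 2101.25 = 58.8 ft.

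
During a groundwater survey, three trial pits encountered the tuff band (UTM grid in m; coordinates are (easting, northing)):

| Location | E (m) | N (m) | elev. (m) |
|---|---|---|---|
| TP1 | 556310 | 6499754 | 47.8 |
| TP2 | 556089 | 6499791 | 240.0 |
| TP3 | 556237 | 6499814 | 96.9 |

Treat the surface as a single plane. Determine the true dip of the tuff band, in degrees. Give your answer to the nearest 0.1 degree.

Two edge vectors: TP1→TP2 = (-221, 37, 192.2), TP1→TP3 = (-73, 60, 49.1).
Normal n = (TP1→TP2) × (TP1→TP3) = (-9715.3, -3179.5, -10559).
So ∂z/∂E = −n_x/n_z = −0.92010 and ∂z/∂N = −n_y/n_z = −0.30112.
Gradient magnitude |∇z| = √(a² + b²) = √(0.84658 + 0.09067) = 0.96812.
True dip = arctan(0.96812) = 44.1°, dipping toward ENE (azimuth ≈ 072°).

44.1°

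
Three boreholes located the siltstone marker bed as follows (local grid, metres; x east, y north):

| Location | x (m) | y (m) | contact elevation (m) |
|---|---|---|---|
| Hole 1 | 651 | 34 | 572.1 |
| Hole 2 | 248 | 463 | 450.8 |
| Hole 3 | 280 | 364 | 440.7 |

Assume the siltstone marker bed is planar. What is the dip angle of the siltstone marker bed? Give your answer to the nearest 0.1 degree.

Two edge vectors: Hole 1→Hole 2 = (-403, 429, -121.3), Hole 1→Hole 3 = (-371, 330, -131.4).
Normal n = (Hole 1→Hole 2) × (Hole 1→Hole 3) = (-16341.6, -7951.9, 26169).
So ∂z/∂x = −n_x/n_z = 0.62446 and ∂z/∂y = −n_y/n_z = 0.30387.
Gradient magnitude |∇z| = √(a² + b²) = √(0.38996 + 0.09234) = 0.69447.
True dip = arctan(0.69447) = 34.8°, dipping toward WSW (azimuth ≈ 244°).

34.8°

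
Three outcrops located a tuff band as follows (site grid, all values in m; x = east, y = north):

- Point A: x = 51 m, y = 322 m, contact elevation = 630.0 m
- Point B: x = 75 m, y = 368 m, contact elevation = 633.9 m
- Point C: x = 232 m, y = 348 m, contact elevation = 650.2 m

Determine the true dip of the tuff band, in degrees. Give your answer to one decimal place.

6.3°

Two edge vectors: Point A→Point B = (24, 46, 3.9), Point A→Point C = (181, 26, 20.2).
Normal n = (Point A→Point B) × (Point A→Point C) = (827.8, 221.1, -7702).
So ∂z/∂x = −n_x/n_z = 0.10748 and ∂z/∂y = −n_y/n_z = 0.02871.
Gradient magnitude |∇z| = √(a² + b²) = √(0.01155 + 0.00082) = 0.11125.
True dip = arctan(0.11125) = 6.3°, dipping toward WSW (azimuth ≈ 255°).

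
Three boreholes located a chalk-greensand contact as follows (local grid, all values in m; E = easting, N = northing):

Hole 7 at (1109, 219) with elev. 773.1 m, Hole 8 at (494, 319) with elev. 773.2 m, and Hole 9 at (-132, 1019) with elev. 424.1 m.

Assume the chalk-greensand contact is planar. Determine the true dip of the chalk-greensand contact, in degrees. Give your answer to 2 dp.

Two edge vectors: Hole 7→Hole 8 = (-615, 100, 0.1), Hole 7→Hole 9 = (-1241, 800, -349).
Normal n = (Hole 7→Hole 8) × (Hole 7→Hole 9) = (-34980, -214759.1, -367900).
So ∂z/∂E = −n_x/n_z = −0.09508 and ∂z/∂N = −n_y/n_z = −0.58374.
Gradient magnitude |∇z| = √(a² + b²) = √(0.00904 + 0.34076) = 0.59144.
True dip = arctan(0.59144) = 30.60°, dipping toward N (azimuth ≈ 009°).

30.60°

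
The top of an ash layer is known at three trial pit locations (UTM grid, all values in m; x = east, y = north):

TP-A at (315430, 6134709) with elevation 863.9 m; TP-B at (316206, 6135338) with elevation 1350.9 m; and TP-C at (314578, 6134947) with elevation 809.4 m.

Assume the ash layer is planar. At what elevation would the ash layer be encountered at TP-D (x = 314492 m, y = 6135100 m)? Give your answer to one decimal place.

870.6 m

Two edge vectors: TP-A→TP-B = (776, 629, 487), TP-A→TP-C = (-852, 238, -54.5).
Normal n = (TP-A→TP-B) × (TP-A→TP-C) = (-150186.5, -372632, 720596).
So ∂z/∂x = −n_x/n_z = 0.208419836 and ∂z/∂y = −n_y/n_z = 0.517116387.
Intercept c from TP-A: 863.9 − 65741.87 − 3172358.55 = −3237236.52.
At (314492, 6135100): z = 65546.4 + 3172560.7 − 3237236.52 = 870.6 m.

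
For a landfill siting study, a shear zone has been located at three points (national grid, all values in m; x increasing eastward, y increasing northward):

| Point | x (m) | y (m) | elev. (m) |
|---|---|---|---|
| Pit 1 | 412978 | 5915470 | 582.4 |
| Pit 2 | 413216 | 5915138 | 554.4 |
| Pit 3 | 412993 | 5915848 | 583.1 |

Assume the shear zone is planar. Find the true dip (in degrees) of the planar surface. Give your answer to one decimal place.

Let the plane be z = a·x + b·y + c.
Pit 2−Pit 1: 238a − 332b = −28;  Pit 3−Pit 1: 15a + 378b = 0.7.
Solving gives a = −0.10903, b = 0.00618.
Gradient magnitude |∇z| = √(a² + b²) = √(0.01189 + 0.00004) = 0.10920.
True dip = arctan(0.10920) = 6.2°, dipping toward E (azimuth ≈ 093°).

6.2°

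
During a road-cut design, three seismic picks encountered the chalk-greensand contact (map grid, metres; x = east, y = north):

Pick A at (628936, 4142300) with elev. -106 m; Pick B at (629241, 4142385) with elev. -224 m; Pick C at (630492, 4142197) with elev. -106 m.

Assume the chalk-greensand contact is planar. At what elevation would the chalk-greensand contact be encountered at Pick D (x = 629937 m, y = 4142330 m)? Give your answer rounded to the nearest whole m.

Two edge vectors: Pick A→Pick B = (305, 85, -118), Pick A→Pick C = (1556, -103, 0).
Normal n = (Pick A→Pick B) × (Pick A→Pick C) = (-12154, -183608, -163675).
So ∂z/∂x = −n_x/n_z = −0.07425691 and ∂z/∂y = −n_y/n_z = −1.12178402.
Intercept c from Pick A: -106 + 46702.84 + 4646765.96 = 4693362.80.
At (629937, 4142330): z = −46777.2 − 4646799.6 + 4693362.80 = -214.0 m.

-214 m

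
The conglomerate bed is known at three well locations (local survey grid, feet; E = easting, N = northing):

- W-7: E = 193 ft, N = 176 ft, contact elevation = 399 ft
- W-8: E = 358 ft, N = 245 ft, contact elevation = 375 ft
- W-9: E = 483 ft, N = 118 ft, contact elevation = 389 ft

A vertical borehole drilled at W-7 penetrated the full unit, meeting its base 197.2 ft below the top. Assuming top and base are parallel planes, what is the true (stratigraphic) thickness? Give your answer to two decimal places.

Let the plane be z = a·E + b·N + c.
W-8−W-7: 165a + 69b = −24;  W-9−W-7: 290a − 58b = −10.
Solving gives a = −0.07039, b = −0.17951.
|∇z| = √(a²+b²) = 0.19282, so dip δ = arctan(0.19282) = 10.91°.
True thickness = vertical thickness × cos δ = 197.2 × cos 10.91° = 193.63 ft.

193.63 ft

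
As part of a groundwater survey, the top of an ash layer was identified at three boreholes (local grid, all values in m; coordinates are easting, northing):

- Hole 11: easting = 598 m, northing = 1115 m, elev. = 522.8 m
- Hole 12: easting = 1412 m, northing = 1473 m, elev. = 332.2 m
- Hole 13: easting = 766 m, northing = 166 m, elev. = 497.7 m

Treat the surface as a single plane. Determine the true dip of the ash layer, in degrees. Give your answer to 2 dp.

Two edge vectors: Hole 11→Hole 12 = (814, 358, -190.6), Hole 11→Hole 13 = (168, -949, -25.1).
Normal n = (Hole 11→Hole 12) × (Hole 11→Hole 13) = (-189865.2, -11589.4, -832630).
So ∂z/∂easting = −n_x/n_z = −0.22803 and ∂z/∂northing = −n_y/n_z = −0.01392.
Gradient magnitude |∇z| = √(a² + b²) = √(0.05200 + 0.00019) = 0.22846.
True dip = arctan(0.22846) = 12.87°, dipping toward E (azimuth ≈ 087°).

12.87°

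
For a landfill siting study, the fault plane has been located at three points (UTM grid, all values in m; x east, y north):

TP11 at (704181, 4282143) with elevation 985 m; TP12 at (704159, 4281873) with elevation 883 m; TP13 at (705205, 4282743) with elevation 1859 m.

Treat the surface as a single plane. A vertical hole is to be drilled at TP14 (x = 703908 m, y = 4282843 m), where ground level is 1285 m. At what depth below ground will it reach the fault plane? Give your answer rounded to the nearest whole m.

255 m

Two edge vectors: TP11→TP12 = (-22, -270, -102), TP11→TP13 = (1024, 600, 874).
Normal n = (TP11→TP12) × (TP11→TP13) = (-174780, -85220, 263280).
So ∂z/∂x = −n_x/n_z = 0.66385597 and ∂z/∂y = −n_y/n_z = 0.32368581.
Intercept c from TP11: 985 − 467474.76 − 1386068.92 = −1852558.69.
At (703908, 4282843): z_contact = 467293.5 + 1386295.5 − 1852558.69 = 1030.3 m.
Depth below ground = 1285 − 1030.3 = 255 m.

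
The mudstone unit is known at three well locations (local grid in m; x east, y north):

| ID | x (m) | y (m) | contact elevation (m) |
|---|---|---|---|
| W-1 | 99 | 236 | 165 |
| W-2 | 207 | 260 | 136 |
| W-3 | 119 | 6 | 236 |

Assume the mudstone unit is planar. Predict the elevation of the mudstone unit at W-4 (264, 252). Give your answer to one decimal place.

127.4 m

Let the plane be z = a·x + b·y + c.
W-2−W-1: 108a + 24b = −29;  W-3−W-1: 20a − 230b = 71.
Solving gives a = −0.19613, b = −0.32575.
Then c = 165 − a·99 − b·236 = 261.29.
At (264, 252): z = −51.8 − 82.1 + 261.29 = 127.4 m.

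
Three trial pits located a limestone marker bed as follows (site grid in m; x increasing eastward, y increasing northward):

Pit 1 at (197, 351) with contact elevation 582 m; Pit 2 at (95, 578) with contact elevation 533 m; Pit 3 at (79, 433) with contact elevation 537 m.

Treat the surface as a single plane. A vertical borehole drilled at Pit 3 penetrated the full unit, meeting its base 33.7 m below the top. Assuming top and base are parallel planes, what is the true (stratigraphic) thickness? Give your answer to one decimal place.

31.9 m

Let the plane be z = a·x + b·y + c.
Pit 2−Pit 1: −102a + 227b = −49;  Pit 3−Pit 1: −118a + 82b = −45.
Solving gives a = 0.33639, b = −0.06471.
|∇z| = √(a²+b²) = 0.34256, so dip δ = arctan(0.34256) = 18.91°.
True thickness = vertical thickness × cos δ = 33.7 × cos 18.91° = 31.9 m.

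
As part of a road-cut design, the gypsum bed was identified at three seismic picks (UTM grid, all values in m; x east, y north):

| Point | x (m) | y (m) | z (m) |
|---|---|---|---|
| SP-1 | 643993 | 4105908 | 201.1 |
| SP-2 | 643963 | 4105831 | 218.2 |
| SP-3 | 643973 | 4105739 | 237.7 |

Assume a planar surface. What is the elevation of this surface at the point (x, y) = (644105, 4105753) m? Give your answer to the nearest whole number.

232 m

Let the plane be z = a·x + b·y + c.
SP-2−SP-1: −30a − 77b = 17.1;  SP-3−SP-1: −20a − 169b = 36.6.
Solving gives a = −0.02031161, b = −0.21416431.
Then c = 201.1 − a·643993 − b·4105908 = 892620.57.
At (644105, 4105753): z = −13082.8 − 879305.7 + 892620.57 = 232.0 m.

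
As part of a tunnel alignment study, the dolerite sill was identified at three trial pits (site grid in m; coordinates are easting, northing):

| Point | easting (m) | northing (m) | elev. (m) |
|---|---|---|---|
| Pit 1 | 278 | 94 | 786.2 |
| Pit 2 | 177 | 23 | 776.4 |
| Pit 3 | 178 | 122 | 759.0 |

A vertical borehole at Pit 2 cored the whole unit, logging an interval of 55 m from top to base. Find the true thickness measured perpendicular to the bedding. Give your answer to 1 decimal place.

52.9 m

Two edge vectors: Pit 1→Pit 2 = (-101, -71, -9.8), Pit 1→Pit 3 = (-100, 28, -27.2).
Normal n = (Pit 1→Pit 2) × (Pit 1→Pit 3) = (2205.6, -1767.2, -9928).
So ∂z/∂easting = −n_x/n_z = 0.22216 and ∂z/∂northing = −n_y/n_z = −0.17800.
|∇z| = √(a²+b²) = 0.28467, so dip δ = arctan(0.28467) = 15.89°.
True thickness = vertical thickness × cos δ = 55 × cos 15.89° = 52.9 m.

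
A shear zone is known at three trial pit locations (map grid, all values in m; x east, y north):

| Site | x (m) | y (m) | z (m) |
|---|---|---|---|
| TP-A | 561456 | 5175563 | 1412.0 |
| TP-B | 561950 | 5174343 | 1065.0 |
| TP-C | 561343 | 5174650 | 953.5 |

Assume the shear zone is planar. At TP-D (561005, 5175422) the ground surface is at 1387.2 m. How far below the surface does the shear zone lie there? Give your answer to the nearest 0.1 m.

224.6 m

Let the plane be z = a·x + b·y + c.
TP-B−TP-A: 494a − 1220b = −347;  TP-C−TP-A: −113a − 913b = −458.5.
Solving gives a = 0.411897460, b = 0.451210939.
Then c = 1412 − a·561456 − b·5175563 = −2565120.94.
At (561005, 5175422): z_contact = 231076.53 + 2335207.02 − 2565120.94 = 1162.61 m.
Depth below ground = 1387.2 − 1162.61 = 224.6 m.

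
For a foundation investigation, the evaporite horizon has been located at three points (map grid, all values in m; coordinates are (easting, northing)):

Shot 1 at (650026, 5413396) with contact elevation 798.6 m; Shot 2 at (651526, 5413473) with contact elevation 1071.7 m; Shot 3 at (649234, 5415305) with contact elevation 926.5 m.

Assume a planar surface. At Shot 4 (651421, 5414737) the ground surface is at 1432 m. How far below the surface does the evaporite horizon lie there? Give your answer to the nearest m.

Let the plane be z = a·E + b·N + c.
Shot 2−Shot 1: 1500a + 77b = 273.1;  Shot 3−Shot 1: −792a + 1909b = 127.9.
Solving gives a = 0.17490251, b = 0.13956144.
Then c = 798.6 − a·650026 − b·5413396 = −868393.92.
At (651421, 5414737): z_contact = 113935.2 + 755688.5 − 868393.92 = 1229.7 m.
Depth below ground = 1432 − 1229.7 = 202 m.

202 m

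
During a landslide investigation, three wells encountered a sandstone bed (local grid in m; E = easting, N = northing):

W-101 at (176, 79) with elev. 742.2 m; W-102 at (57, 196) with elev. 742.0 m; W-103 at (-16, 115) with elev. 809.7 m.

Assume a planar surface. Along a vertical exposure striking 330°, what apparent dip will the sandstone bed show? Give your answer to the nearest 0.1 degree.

9.5°

Two edge vectors: W-101→W-102 = (-119, 117, -0.2), W-101→W-103 = (-192, 36, 67.5).
Normal n = (W-101→W-102) × (W-101→W-103) = (7904.7, 8070.9, 18180).
So ∂z/∂E = −n_x/n_z = −0.43480 and ∂z/∂N = −n_y/n_z = −0.44394.
Unit vector along 330° is (sin 330°, cos 330°) = (-0.5000, 0.8660).
Slope in that direction = a·(-0.5000) + b·(0.8660) = −0.16707.
Apparent dip = arctan|0.16707| = 9.5° (true dip is 31.9°, so apparent ≤ true as expected).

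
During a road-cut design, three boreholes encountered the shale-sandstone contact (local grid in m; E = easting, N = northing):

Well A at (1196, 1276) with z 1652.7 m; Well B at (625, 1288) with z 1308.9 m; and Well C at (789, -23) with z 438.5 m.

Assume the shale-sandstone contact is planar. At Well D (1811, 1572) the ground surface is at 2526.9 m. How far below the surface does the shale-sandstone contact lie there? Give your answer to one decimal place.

Two edge vectors: Well A→Well B = (-571, 12, -343.8), Well A→Well C = (-407, -1299, -1214.2).
Normal n = (Well A→Well B) × (Well A→Well C) = (-461166.6, -553381.6, 746613).
So ∂z/∂E = −n_x/n_z = 0.617678 and ∂z/∂N = −n_y/n_z = 0.741189.
Intercept c from Well A: 1652.7 − 738.74 − 945.76 = −31.80.
At (1811, 1572): z_contact = 1118.62 + 1165.15 − 31.80 = 2251.96 m.
Depth below ground = 2526.9 − 2251.96 = 274.9 m.

274.9 m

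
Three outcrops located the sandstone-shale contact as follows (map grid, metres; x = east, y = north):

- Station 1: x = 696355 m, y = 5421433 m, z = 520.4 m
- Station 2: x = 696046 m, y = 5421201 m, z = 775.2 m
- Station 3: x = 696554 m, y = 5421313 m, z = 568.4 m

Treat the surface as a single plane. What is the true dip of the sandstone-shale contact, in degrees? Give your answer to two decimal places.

39.39°

Two edge vectors: Station 1→Station 2 = (-309, -232, 254.8), Station 1→Station 3 = (199, -120, 48).
Normal n = (Station 1→Station 2) × (Station 1→Station 3) = (19440, 65537.2, 83248).
So ∂z/∂x = −n_x/n_z = −0.23352 and ∂z/∂y = −n_y/n_z = −0.78725.
Gradient magnitude |∇z| = √(a² + b²) = √(0.05453 + 0.61977) = 0.82116.
True dip = arctan(0.82116) = 39.39°, dipping toward NNE (azimuth ≈ 017°).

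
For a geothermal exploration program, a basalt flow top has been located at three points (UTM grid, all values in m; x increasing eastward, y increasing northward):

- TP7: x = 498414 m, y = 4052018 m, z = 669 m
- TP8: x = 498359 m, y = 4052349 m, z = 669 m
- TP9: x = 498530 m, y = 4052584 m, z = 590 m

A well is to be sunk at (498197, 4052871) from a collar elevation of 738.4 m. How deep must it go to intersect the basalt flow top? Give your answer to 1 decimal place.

Let the plane be z = a·x + b·y + c.
TP8−TP7: −55a + 331b = 0;  TP9−TP7: 116a + 566b = −79.
Solving gives a = −0.376103904, b = −0.062494606.
Then c = 669 − a·498414 − b·4052018 = 441353.72.
At (498197, 4052871): z_contact = −187373.84 − 253282.58 + 441353.72 = 697.31 m.
Depth below ground = 738.4 − 697.31 = 41.1 m.

41.1 m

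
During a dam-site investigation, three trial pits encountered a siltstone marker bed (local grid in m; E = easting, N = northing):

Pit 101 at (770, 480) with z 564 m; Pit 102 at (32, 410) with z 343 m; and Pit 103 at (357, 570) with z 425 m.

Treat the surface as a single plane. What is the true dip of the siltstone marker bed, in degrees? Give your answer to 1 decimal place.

18.4°

Two edge vectors: Pit 101→Pit 102 = (-738, -70, -221), Pit 101→Pit 103 = (-413, 90, -139).
Normal n = (Pit 101→Pit 102) × (Pit 101→Pit 103) = (29620, -11309, -95330).
So ∂z/∂E = −n_x/n_z = 0.31071 and ∂z/∂N = −n_y/n_z = −0.11863.
Gradient magnitude |∇z| = √(a² + b²) = √(0.09654 + 0.01407) = 0.33259.
True dip = arctan(0.33259) = 18.4°, dipping toward WNW (azimuth ≈ 291°).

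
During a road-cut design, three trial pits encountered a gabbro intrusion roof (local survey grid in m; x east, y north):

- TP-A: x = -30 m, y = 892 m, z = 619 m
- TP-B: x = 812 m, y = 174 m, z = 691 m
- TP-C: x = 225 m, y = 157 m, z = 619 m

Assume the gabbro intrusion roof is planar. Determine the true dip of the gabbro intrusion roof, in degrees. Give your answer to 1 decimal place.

Two edge vectors: TP-A→TP-B = (842, -718, 72), TP-A→TP-C = (255, -735, 0).
Normal n = (TP-A→TP-B) × (TP-A→TP-C) = (52920, 18360, -435780).
So ∂z/∂x = −n_x/n_z = 0.12144 and ∂z/∂y = −n_y/n_z = 0.04213.
Gradient magnitude |∇z| = √(a² + b²) = √(0.01475 + 0.00178) = 0.12854.
True dip = arctan(0.12854) = 7.3°, dipping toward WSW (azimuth ≈ 251°).

7.3°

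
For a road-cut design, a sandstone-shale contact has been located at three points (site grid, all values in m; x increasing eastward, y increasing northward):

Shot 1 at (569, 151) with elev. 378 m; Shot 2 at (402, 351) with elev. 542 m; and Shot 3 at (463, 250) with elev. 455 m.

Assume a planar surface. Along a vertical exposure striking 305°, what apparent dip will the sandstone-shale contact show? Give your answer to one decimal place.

22.3°

Two edge vectors: Shot 1→Shot 2 = (-167, 200, 164), Shot 1→Shot 3 = (-106, 99, 77).
Normal n = (Shot 1→Shot 2) × (Shot 1→Shot 3) = (-836, -4525, 4667).
So ∂z/∂x = −n_x/n_z = 0.17913 and ∂z/∂y = −n_y/n_z = 0.96957.
Unit vector along 305° is (sin 305°, cos 305°) = (-0.8192, 0.5736).
Slope in that direction = a·(-0.8192) + b·(0.5736) = 0.40939.
Apparent dip = arctan|0.40939| = 22.3° (true dip is 44.6°, so apparent ≤ true as expected).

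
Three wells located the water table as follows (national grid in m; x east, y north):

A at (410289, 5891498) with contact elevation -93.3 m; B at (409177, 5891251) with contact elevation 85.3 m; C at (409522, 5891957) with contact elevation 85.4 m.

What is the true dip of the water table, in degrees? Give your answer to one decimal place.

11.3°

Two edge vectors: A→B = (-1112, -247, 178.6), A→C = (-767, 459, 178.7).
Normal n = (A→B) × (A→C) = (-126116.3, 61728.2, -699857).
So ∂z/∂x = −n_x/n_z = −0.18020 and ∂z/∂y = −n_y/n_z = 0.08820.
Gradient magnitude |∇z| = √(a² + b²) = √(0.03247 + 0.00778) = 0.20063.
True dip = arctan(0.20063) = 11.3°, dipping toward ESE (azimuth ≈ 116°).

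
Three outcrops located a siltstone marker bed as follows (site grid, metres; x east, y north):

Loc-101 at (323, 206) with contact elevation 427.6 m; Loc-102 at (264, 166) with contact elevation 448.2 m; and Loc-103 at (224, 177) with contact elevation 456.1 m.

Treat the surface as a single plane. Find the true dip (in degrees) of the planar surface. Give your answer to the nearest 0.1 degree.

16.1°

Two edge vectors: Loc-101→Loc-102 = (-59, -40, 20.6), Loc-101→Loc-103 = (-99, -29, 28.5).
Normal n = (Loc-101→Loc-102) × (Loc-101→Loc-103) = (-542.6, -357.9, -2249).
So ∂z/∂x = −n_x/n_z = −0.24126 and ∂z/∂y = −n_y/n_z = −0.15914.
Gradient magnitude |∇z| = √(a² + b²) = √(0.05821 + 0.02532) = 0.28902.
True dip = arctan(0.28902) = 16.1°, dipping toward ENE (azimuth ≈ 057°).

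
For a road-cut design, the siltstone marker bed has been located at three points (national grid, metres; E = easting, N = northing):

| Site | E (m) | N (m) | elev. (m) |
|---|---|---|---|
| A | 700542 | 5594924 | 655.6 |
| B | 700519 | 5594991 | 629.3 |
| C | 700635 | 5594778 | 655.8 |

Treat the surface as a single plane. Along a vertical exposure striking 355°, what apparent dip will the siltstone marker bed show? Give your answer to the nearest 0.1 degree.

Let the plane be z = a·E + b·N + c.
B−A: −23a + 67b = −26.3;  C−A: 93a − 146b = 0.2.
Solving gives a = −1.33185, b = −0.84974.
Unit vector along 355° is (sin 355°, cos 355°) = (-0.0872, 0.9962).
Slope in that direction = a·(-0.0872) + b·(0.9962) = −0.73043.
Apparent dip = arctan|0.73043| = 36.1° (true dip is 57.7°, so apparent ≤ true as expected).

36.1°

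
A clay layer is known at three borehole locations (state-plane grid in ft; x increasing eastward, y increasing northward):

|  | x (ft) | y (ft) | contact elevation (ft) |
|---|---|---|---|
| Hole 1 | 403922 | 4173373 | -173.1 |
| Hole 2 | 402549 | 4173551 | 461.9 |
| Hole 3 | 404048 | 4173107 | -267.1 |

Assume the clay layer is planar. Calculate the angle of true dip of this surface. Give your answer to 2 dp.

Two edge vectors: Hole 1→Hole 2 = (-1373, 178, 635), Hole 1→Hole 3 = (126, -266, -94).
Normal n = (Hole 1→Hole 2) × (Hole 1→Hole 3) = (152178, -49052, 342790).
So ∂z/∂x = −n_x/n_z = −0.44394 and ∂z/∂y = −n_y/n_z = 0.14310.
Gradient magnitude |∇z| = √(a² + b²) = √(0.19708 + 0.02048) = 0.46643.
True dip = arctan(0.46643) = 25.01°, dipping toward ESE (azimuth ≈ 108°).

25.01°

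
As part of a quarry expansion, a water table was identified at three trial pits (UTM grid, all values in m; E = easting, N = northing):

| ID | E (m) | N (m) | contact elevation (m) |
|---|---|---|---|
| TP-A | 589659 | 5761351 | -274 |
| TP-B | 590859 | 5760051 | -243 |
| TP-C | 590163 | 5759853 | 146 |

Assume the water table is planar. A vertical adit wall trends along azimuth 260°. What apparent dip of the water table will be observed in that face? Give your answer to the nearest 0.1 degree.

26.8°

Let the plane be z = a·E + b·N + c.
TP-B−TP-A: 1200a − 1300b = 31;  TP-C−TP-A: 504a − 1498b = 420.
Solving gives a = −0.43729, b = −0.42750.
Unit vector along 260° is (sin 260°, cos 260°) = (-0.9848, -0.1736).
Slope in that direction = a·(-0.9848) + b·(-0.1736) = 0.50488.
Apparent dip = arctan|0.50488| = 26.8° (true dip is 31.4°, so apparent ≤ true as expected).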